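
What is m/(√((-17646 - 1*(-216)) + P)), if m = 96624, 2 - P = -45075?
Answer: 96624*√27647/27647 ≈ 581.11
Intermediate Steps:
P = 45077 (P = 2 - 1*(-45075) = 2 + 45075 = 45077)
m/(√((-17646 - 1*(-216)) + P)) = 96624/(√((-17646 - 1*(-216)) + 45077)) = 96624/(√((-17646 + 216) + 45077)) = 96624/(√(-17430 + 45077)) = 96624/(√27647) = 96624*(√27647/27647) = 96624*√27647/27647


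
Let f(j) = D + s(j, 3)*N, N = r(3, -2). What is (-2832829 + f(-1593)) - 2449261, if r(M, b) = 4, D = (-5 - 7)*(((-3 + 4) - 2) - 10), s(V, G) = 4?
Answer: -5281942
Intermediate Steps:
D = 132 (D = -12*((1 - 2) - 10) = -12*(-1 - 10) = -12*(-11) = 132)
N = 4
f(j) = 148 (f(j) = 132 + 4*4 = 132 + 16 = 148)
(-2832829 + f(-1593)) - 2449261 = (-2832829 + 148) - 2449261 = -2832681 - 2449261 = -5281942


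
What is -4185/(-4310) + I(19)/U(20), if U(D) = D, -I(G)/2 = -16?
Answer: 11081/4310 ≈ 2.5710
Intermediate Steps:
I(G) = 32 (I(G) = -2*(-16) = 32)
-4185/(-4310) + I(19)/U(20) = -4185/(-4310) + 32/20 = -4185*(-1/4310) + 32*(1/20) = 837/862 + 8/5 = 11081/4310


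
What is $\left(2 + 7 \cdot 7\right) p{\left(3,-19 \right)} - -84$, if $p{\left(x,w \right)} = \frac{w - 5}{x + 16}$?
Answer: $\frac{372}{19} \approx 19.579$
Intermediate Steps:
$p{\left(x,w \right)} = \frac{-5 + w}{16 + x}$
$\left(2 + 7 \cdot 7\right) p{\left(3,-19 \right)} - -84 = \left(2 + 7 \cdot 7\right) \frac{-5 - 19}{16 + 3} - -84 = \left(2 + 49\right) \frac{1}{19} \left(-24\right) + 84 = 51 \cdot \frac{1}{19} \left(-24\right) + 84 = 51 \left(- \frac{24}{19}\right) + 84 = - \frac{1224}{19} + 84 = \frac{372}{19}$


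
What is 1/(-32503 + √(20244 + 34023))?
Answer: -32503/1056390742 - √54267/1056390742 ≈ -3.0988e-5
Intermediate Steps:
1/(-32503 + √(20244 + 34023)) = 1/(-32503 + √54267)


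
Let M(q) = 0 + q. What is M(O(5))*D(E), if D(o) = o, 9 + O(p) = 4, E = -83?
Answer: 415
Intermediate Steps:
O(p) = -5 (O(p) = -9 + 4 = -5)
M(q) = q
M(O(5))*D(E) = -5*(-83) = 415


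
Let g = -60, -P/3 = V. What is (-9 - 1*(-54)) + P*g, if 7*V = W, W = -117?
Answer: -20745/7 ≈ -2963.6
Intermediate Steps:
V = -117/7 (V = (⅐)*(-117) = -117/7 ≈ -16.714)
P = 351/7 (P = -3*(-117/7) = 351/7 ≈ 50.143)
(-9 - 1*(-54)) + P*g = (-9 - 1*(-54)) + (351/7)*(-60) = (-9 + 54) - 21060/7 = 45 - 21060/7 = -20745/7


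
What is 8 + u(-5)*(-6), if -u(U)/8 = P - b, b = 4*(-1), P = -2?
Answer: 104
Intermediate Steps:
b = -4
u(U) = -16 (u(U) = -8*(-2 - 1*(-4)) = -8*(-2 + 4) = -8*2 = -16)
8 + u(-5)*(-6) = 8 - 16*(-6) = 8 + 96 = 104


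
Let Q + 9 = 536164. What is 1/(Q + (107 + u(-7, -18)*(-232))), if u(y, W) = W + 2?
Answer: 1/539974 ≈ 1.8519e-6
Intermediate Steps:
Q = 536155 (Q = -9 + 536164 = 536155)
u(y, W) = 2 + W
1/(Q + (107 + u(-7, -18)*(-232))) = 1/(536155 + (107 + (2 - 18)*(-232))) = 1/(536155 + (107 - 16*(-232))) = 1/(536155 + (107 + 3712)) = 1/(536155 + 3819) = 1/539974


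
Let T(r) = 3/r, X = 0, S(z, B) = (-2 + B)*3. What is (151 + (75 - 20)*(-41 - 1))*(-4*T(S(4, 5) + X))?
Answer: 8636/3 ≈ 2878.7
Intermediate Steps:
S(z, B) = -6 + 3*B
(151 + (75 - 20)*(-41 - 1))*(-4*T(S(4, 5) + X)) = (151 + (75 - 20)*(-41 - 1))*(-12/((-6 + 3*5) + 0)) = (151 + 55*(-42))*(-12/((-6 + 15) + 0)) = (151 - 2310)*(-12/(9 + 0)) = -(-8636)*3/9 = -(-8636)*3*(1/9) = -(-8636)/3 = -2159*(-4/3) = 8636/3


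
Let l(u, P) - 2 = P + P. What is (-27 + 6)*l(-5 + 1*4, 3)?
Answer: -168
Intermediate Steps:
l(u, P) = 2 + 2*P (l(u, P) = 2 + (P + P) = 2 + 2*P)
(-27 + 6)*l(-5 + 1*4, 3) = (-27 + 6)*(2 + 2*3) = -21*(2 + 6) = -21*8 = -168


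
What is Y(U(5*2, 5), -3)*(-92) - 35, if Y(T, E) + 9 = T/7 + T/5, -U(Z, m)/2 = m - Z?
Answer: 3343/7 ≈ 477.57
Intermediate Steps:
U(Z, m) = -2*m + 2*Z (U(Z, m) = -2*(m - Z) = -2*m + 2*Z)
Y(T, E) = -9 + 12*T/35 (Y(T, E) = -9 + (T/7 + T/5) = -9 + 12*T/35)
Y(U(5*2, 5), -3)*(-92) - 35 = (-9 + 12*(-2*5 + 2*(5*2))/35)*(-92) - 35 = (-9 + 12*(-10 + 2*10)/35)*(-92) - 35 = (-9 + 12*(-10 + 20)/35)*(-92) - 35 = (-9 + (12/35)*10)*(-92) - 35 = (-9 + 24/7)*(-92) - 35 = -39/7*(-92) - 35 = 3588/7 - 35 = 3343/7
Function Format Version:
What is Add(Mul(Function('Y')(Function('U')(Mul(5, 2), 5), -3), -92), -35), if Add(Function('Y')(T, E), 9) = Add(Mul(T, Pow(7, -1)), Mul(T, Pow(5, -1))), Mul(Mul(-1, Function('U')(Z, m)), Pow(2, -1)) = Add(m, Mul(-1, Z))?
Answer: Rational(3343, 7) ≈ 477.57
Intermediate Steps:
Function('U')(Z, m) = Add(Mul(-2, m), Mul(2, Z)) (Function('U')(Z, m) = Mul(-2, Add(m, Mul(-1, Z))) = Add(Mul(-2, m), Mul(2, Z)))
Function('Y')(T, E) = Add(-9, Mul(Rational(12, 35), T)) (Function('Y')(T, E) = Add(-9, Add(Mul(T, Pow(7, -1)), Mul(T, Pow(5, -1)))) = Add(-9, Add(Mul(T, Rational(1, 7)), Mul(T, Rational(1, 5)))) = Add(-9, Add(Mul(Rational(1, 7), T), Mul(Rational(1, 5), T))) = Add(-9, Mul(Rational(12, 35), T)))
Add(Mul(Function('Y')(Function('U')(Mul(5, 2), 5), -3), -92), -35) = Add(Mul(Add(-9, Mul(Rational(12, 35), Add(Mul(-2, 5), Mul(2, Mul(5, 2))))), -92), -35) = Add(Mul(Add(-9, Mul(Rational(12, 35), Add(-10, Mul(2, 10)))), -92), -35) = Add(Mul(Add(-9, Mul(Rational(12, 35), Add(-10, 20))), -92), -35) = Add(Mul(Add(-9, Mul(Rational(12, 35), 10)), -92), -35) = Add(Mul(Add(-9, Rational(24, 7)), -92), -35) = Add(Mul(Rational(-39, 7), -92), -35) = Add(Rational(3588, 7), -35) = Rational(3343, 7)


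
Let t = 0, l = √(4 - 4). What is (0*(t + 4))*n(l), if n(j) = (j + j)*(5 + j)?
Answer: 0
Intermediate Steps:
l = 0 (l = √0 = 0)
n(j) = 2*j*(5 + j) (n(j) = (2*j)*(5 + j) = 2*j*(5 + j))
(0*(t + 4))*n(l) = (0*(0 + 4))*(2*0*(5 + 0)) = (0*4)*(2*0*5) = 0*0 = 0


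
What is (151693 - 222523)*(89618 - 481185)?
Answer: 27734690610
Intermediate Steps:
(151693 - 222523)*(89618 - 481185) = -70830*(-391567) = 27734690610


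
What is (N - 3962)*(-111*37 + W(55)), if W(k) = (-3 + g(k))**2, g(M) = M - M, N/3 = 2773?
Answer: -17854986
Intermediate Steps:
N = 8319 (N = 3*2773 = 8319)
g(M) = 0
W(k) = 9 (W(k) = (-3 + 0)**2 = (-3)**2 = 9)
(N - 3962)*(-111*37 + W(55)) = (8319 - 3962)*(-111*37 + 9) = 4357*(-4107 + 9) = 4357*(-4098) = -17854986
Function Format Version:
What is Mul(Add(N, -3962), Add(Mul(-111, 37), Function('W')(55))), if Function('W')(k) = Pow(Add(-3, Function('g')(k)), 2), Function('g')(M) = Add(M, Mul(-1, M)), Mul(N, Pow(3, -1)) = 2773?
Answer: -17854986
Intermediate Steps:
N = 8319 (N = Mul(3, 2773) = 8319)
Function('g')(M) = 0
Function('W')(k) = 9 (Function('W')(k) = Pow(Add(-3, 0), 2) = Pow(-3, 2) = 9)
Mul(Add(N, -3962), Add(Mul(-111, 37), Function('W')(55))) = Mul(Add(8319, -3962), Add(Mul(-111, 37), 9)) = Mul(4357, Add(-4107, 9)) = Mul(4357, -4098) = -17854986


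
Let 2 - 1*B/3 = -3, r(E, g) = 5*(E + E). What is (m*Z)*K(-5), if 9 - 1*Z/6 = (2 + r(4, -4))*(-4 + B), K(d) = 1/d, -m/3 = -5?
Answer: 8154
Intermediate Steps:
m = 15 (m = -3*(-5) = 15)
r(E, g) = 10*E (r(E, g) = 5*(2*E) = 10*E)
B = 15 (B = 6 - 3*(-3) = 6 + 9 = 15)
Z = -2718 (Z = 54 - 6*(2 + 10*4)*(-4 + 15) = 54 - 6*(2 + 40)*11 = 54 - 252*11 = 54 - 6*462 = 54 - 2772 = -2718)
(m*Z)*K(-5) = (15*(-2718))/(-5) = -40770*(-⅕) = 8154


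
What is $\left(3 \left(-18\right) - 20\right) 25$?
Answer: $-1850$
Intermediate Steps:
$\left(3 \left(-18\right) - 20\right) 25 = \left(-54 - 20\right) 25 = \left(-74\right) 25 = -1850$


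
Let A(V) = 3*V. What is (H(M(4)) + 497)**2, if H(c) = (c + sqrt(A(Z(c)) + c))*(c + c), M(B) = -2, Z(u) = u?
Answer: 254897 - 8080*I*sqrt(2) ≈ 2.549e+5 - 11427.0*I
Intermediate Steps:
H(c) = 2*c*(c + 2*sqrt(c)) (H(c) = (c + sqrt(3*c + c))*(c + c) = (c + sqrt(4*c))*(2*c) = (c + 2*sqrt(c))*(2*c) = 2*c*(c + 2*sqrt(c)))
(H(M(4)) + 497)**2 = (2*(-2)*(-2 + 2*sqrt(-2)) + 497)**2 = (2*(-2)*(-2 + 2*(I*sqrt(2))) + 497)**2 = (2*(-2)*(-2 + 2*I*sqrt(2)) + 497)**2 = ((8 - 8*I*sqrt(2)) + 497)**2 = (505 - 8*I*sqrt(2))**2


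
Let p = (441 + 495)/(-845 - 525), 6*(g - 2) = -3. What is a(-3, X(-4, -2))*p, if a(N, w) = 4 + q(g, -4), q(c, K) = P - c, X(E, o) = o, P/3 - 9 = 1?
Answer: -3042/137 ≈ -22.204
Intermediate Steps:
P = 30 (P = 27 + 3*1 = 27 + 3 = 30)
g = 3/2 (g = 2 + (1/6)*(-3) = 2 - 1/2 = 3/2 ≈ 1.5000)
q(c, K) = 30 - c
a(N, w) = 65/2 (a(N, w) = 4 + (30 - 1*3/2) = 4 + (30 - 3/2) = 4 + 57/2 = 65/2)
p = -468/685 (p = 936/(-1370) = 936*(-1/1370) = -468/685 ≈ -0.68321)
a(-3, X(-4, -2))*p = (65/2)*(-468/685) = -3042/137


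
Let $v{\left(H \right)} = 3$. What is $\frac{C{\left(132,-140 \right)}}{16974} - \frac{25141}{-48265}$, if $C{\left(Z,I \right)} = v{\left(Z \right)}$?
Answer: $\frac{142296043}{273083370} \approx 0.52107$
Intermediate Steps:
$C{\left(Z,I \right)} = 3$
$\frac{C{\left(132,-140 \right)}}{16974} - \frac{25141}{-48265} = \frac{3}{16974} - \frac{25141}{-48265} = 3 \cdot \frac{1}{16974} - - \frac{25141}{48265} = \frac{1}{5658} + \frac{25141}{48265} = \frac{142296043}{273083370}$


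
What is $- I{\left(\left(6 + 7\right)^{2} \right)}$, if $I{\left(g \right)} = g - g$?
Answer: $0$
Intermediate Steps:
$I{\left(g \right)} = 0$
$- I{\left(\left(6 + 7\right)^{2} \right)} = \left(-1\right) 0 = 0$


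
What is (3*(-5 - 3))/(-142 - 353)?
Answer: 8/165 ≈ 0.048485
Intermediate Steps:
(3*(-5 - 3))/(-142 - 353) = (3*(-8))/(-495) = -24*(-1/495) = 8/165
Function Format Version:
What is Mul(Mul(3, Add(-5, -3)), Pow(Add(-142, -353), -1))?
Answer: Rational(8, 165) ≈ 0.048485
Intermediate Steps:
Mul(Mul(3, Add(-5, -3)), Pow(Add(-142, -353), -1)) = Mul(Mul(3, -8), Pow(-495, -1)) = Mul(-24, Rational(-1, 495)) = Rational(8, 165)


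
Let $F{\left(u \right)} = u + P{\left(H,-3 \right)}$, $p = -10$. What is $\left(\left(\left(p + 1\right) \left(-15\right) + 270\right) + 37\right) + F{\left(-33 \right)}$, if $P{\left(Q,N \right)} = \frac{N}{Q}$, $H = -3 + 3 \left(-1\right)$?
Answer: $\frac{819}{2} \approx 409.5$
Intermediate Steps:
$H = -6$ ($H = -3 - 3 = -6$)
$F{\left(u \right)} = \frac{1}{2} + u$ ($F{\left(u \right)} = u - \frac{3}{-6} = u - - \frac{1}{2} = u + \frac{1}{2} = \frac{1}{2} + u$)
$\left(\left(\left(p + 1\right) \left(-15\right) + 270\right) + 37\right) + F{\left(-33 \right)} = \left(\left(\left(-10 + 1\right) \left(-15\right) + 270\right) + 37\right) + \left(\frac{1}{2} - 33\right) = \left(\left(\left(-9\right) \left(-15\right) + 270\right) + 37\right) - \frac{65}{2} = \left(\left(135 + 270\right) + 37\right) - \frac{65}{2} = \left(405 + 37\right) - \frac{65}{2} = 442 - \frac{65}{2} = \frac{819}{2}$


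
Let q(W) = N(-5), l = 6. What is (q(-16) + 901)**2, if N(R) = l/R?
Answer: 20241001/25 ≈ 8.0964e+5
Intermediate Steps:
N(R) = 6/R
q(W) = -6/5 (q(W) = 6/(-5) = 6*(-1/5) = -6/5)
(q(-16) + 901)**2 = (-6/5 + 901)**2 = (4499/5)**2 = 20241001/25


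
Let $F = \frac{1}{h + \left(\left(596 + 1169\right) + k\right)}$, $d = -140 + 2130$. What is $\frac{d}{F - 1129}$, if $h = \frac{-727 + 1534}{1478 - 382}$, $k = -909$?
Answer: $- \frac{1868576170}{1060110711} \approx -1.7626$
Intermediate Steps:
$d = 1990$
$h = \frac{807}{1096} \approx 0.73631$
$F = \frac{1096}{938983}$ ($F = \frac{1}{\frac{807}{1096} + \left(\left(596 + 1169\right) - 909\right)} = \frac{1}{\frac{807}{1096} + \left(1765 - 909\right)} = \frac{1}{\frac{807}{1096} + 856} = \frac{1}{\frac{938983}{1096}} = \frac{1096}{938983} \approx 0.0011672$)
$\frac{d}{F - 1129} = \frac{1990}{\frac{1096}{938983} - 1129} = \frac{1990}{- \frac{1060110711}{938983}} = 1990 \left(- \frac{938983}{1060110711}\right) = - \frac{1868576170}{1060110711}$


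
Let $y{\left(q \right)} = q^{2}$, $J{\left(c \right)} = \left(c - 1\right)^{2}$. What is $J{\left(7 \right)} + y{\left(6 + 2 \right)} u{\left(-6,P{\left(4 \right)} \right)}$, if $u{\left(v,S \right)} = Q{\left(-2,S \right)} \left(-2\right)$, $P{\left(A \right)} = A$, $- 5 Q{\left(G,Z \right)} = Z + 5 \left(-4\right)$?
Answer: $- \frac{1868}{5} \approx -373.6$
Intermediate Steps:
$J{\left(c \right)} = \left(-1 + c\right)^{2}$
$Q{\left(G,Z \right)} = 4 - \frac{Z}{5}$ ($Q{\left(G,Z \right)} = - \frac{Z + 5 \left(-4\right)}{5} = - \frac{Z - 20}{5} = - \frac{-20 + Z}{5} = 4 - \frac{Z}{5}$)
$u{\left(v,S \right)} = -8 + \frac{2 S}{5}$ ($u{\left(v,S \right)} = \left(4 - \frac{S}{5}\right) \left(-2\right) = -8 + \frac{2 S}{5}$)
$J{\left(7 \right)} + y{\left(6 + 2 \right)} u{\left(-6,P{\left(4 \right)} \right)} = \left(-1 + 7\right)^{2} + \left(6 + 2\right)^{2} \left(-8 + \frac{2}{5} \cdot 4\right) = 6^{2} + 8^{2} \left(-8 + \frac{8}{5}\right) = 36 + 64 \left(- \frac{32}{5}\right) = 36 - \frac{2048}{5} = - \frac{1868}{5}$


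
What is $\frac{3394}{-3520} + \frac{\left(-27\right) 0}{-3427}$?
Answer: $- \frac{1697}{1760} \approx -0.9642$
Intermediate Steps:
$\frac{3394}{-3520} + \frac{\left(-27\right) 0}{-3427} = 3394 \left(- \frac{1}{3520}\right) + 0 \left(- \frac{1}{3427}\right) = - \frac{1697}{1760} + 0 = - \frac{1697}{1760}$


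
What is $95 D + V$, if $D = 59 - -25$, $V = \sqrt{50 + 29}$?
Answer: $7980 + \sqrt{79} \approx 7988.9$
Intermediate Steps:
$V = \sqrt{79} \approx 8.8882$
$D = 84$ ($D = 59 + 25 = 84$)
$95 D + V = 95 \cdot 84 + \sqrt{79} = 7980 + \sqrt{79}$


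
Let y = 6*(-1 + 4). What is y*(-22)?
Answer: -396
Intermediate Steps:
y = 18 (y = 6*3 = 18)
y*(-22) = 18*(-22) = -396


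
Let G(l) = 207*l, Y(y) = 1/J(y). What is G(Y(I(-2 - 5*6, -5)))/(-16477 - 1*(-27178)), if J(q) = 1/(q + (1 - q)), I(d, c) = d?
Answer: 23/1189 ≈ 0.019344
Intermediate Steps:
J(q) = 1 (J(q) = 1/1 = 1)
Y(y) = 1 (Y(y) = 1/1 = 1)
G(Y(I(-2 - 5*6, -5)))/(-16477 - 1*(-27178)) = (207*1)/(-16477 - 1*(-27178)) = 207/(-16477 + 27178) = 207/10701 = 207*(1/10701) = 23/1189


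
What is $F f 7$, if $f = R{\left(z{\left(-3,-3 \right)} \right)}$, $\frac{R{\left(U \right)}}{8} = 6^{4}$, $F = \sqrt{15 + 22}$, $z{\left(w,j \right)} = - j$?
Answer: $72576 \sqrt{37} \approx 4.4146 \cdot 10^{5}$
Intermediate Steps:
$F = \sqrt{37} \approx 6.0828$
$R{\left(U \right)} = 10368$ ($R{\left(U \right)} = 8 \cdot 6^{4} = 8 \cdot 1296 = 10368$)
$f = 10368$
$F f 7 = \sqrt{37} \cdot 10368 \cdot 7 = 10368 \sqrt{37} \cdot 7 = 72576 \sqrt{37}$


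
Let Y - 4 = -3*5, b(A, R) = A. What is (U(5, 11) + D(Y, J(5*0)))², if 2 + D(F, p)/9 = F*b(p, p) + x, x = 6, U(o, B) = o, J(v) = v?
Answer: 1681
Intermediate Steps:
Y = -11 (Y = 4 - 3*5 = 4 - 15 = -11)
D(F, p) = 36 + 9*F*p (D(F, p) = -18 + 9*(F*p + 6) = -18 + 9*(6 + F*p) = -18 + (54 + 9*F*p) = 36 + 9*F*p)
(U(5, 11) + D(Y, J(5*0)))² = (5 + (36 + 9*(-11)*(5*0)))² = (5 + (36 + 9*(-11)*0))² = (5 + (36 + 0))² = (5 + 36)² = 41² = 1681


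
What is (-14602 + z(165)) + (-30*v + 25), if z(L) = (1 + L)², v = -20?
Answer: 13579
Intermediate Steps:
(-14602 + z(165)) + (-30*v + 25) = (-14602 + (1 + 165)²) + (-30*(-20) + 25) = (-14602 + 166²) + (600 + 25) = (-14602 + 27556) + 625 = 12954 + 625 = 13579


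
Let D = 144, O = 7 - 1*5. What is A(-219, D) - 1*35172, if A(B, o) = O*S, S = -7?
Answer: -35186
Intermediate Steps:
O = 2 (O = 7 - 5 = 2)
A(B, o) = -14 (A(B, o) = 2*(-7) = -14)
A(-219, D) - 1*35172 = -14 - 1*35172 = -14 - 35172 = -35186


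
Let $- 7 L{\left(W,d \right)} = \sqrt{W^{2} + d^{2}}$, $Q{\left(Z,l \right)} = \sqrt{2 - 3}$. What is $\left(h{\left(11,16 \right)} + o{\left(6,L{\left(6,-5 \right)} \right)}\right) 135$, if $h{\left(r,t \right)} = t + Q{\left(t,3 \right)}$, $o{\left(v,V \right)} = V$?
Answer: $2160 + 135 i - \frac{135 \sqrt{61}}{7} \approx 2009.4 + 135.0 i$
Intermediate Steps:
$Q{\left(Z,l \right)} = i$ ($Q{\left(Z,l \right)} = \sqrt{-1} = i$)
$L{\left(W,d \right)} = - \frac{\sqrt{W^{2} + d^{2}}}{7}$
$h{\left(r,t \right)} = i + t$ ($h{\left(r,t \right)} = t + i = i + t$)
$\left(h{\left(11,16 \right)} + o{\left(6,L{\left(6,-5 \right)} \right)}\right) 135 = \left(\left(i + 16\right) - \frac{\sqrt{6^{2} + \left(-5\right)^{2}}}{7}\right) 135 = \left(\left(16 + i\right) - \frac{\sqrt{36 + 25}}{7}\right) 135 = \left(\left(16 + i\right) - \frac{\sqrt{61}}{7}\right) 135 = \left(16 + i - \frac{\sqrt{61}}{7}\right) 135 = 2160 + 135 i - \frac{135 \sqrt{61}}{7}$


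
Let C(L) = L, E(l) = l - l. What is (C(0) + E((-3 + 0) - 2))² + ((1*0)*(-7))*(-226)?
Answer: 0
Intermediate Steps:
E(l) = 0
(C(0) + E((-3 + 0) - 2))² + ((1*0)*(-7))*(-226) = (0 + 0)² + ((1*0)*(-7))*(-226) = 0² + (0*(-7))*(-226) = 0 + 0*(-226) = 0 + 0 = 0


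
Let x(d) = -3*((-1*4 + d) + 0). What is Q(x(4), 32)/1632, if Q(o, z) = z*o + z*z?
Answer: 32/51 ≈ 0.62745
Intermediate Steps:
x(d) = 12 - 3*d (x(d) = -3*((-4 + d) + 0) = -3*(-4 + d) = 12 - 3*d)
Q(o, z) = z² + o*z (Q(o, z) = o*z + z² = z² + o*z)
Q(x(4), 32)/1632 = (32*((12 - 3*4) + 32))/1632 = (32*((12 - 12) + 32))*(1/1632) = (32*(0 + 32))*(1/1632) = (32*32)*(1/1632) = 1024*(1/1632) = 32/51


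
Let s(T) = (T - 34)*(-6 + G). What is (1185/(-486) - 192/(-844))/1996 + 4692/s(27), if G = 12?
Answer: -53354255687/477590904 ≈ -111.72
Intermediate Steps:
s(T) = -204 + 6*T (s(T) = (T - 34)*(-6 + 12) = (-34 + T)*6 = -204 + 6*T)
(1185/(-486) - 192/(-844))/1996 + 4692/s(27) = (1185/(-486) - 192/(-844))/1996 + 4692/(-204 + 6*27) = (1185*(-1/486) - 192*(-1/844))*(1/1996) + 4692/(-204 + 162) = (-395/162 + 48/211)*(1/1996) + 4692/(-42) = -75569/34182*1/1996 + 4692*(-1/42) = -75569/68227272 - 782/7 = -53354255687/477590904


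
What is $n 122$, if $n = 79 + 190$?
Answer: $32818$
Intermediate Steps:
$n = 269$
$n 122 = 269 \cdot 122 = 32818$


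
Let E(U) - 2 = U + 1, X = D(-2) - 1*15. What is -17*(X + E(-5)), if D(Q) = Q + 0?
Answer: 323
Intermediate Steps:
D(Q) = Q
X = -17 (X = -2 - 1*15 = -2 - 15 = -17)
E(U) = 3 + U (E(U) = 2 + (U + 1) = 2 + (1 + U) = 3 + U)
-17*(X + E(-5)) = -17*(-17 + (3 - 5)) = -17*(-17 - 2) = -17*(-19) = 323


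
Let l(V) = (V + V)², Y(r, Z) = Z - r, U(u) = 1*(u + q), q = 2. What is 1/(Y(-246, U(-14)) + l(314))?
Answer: 1/394618 ≈ 2.5341e-6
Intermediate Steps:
U(u) = 2 + u (U(u) = 1*(u + 2) = 1*(2 + u) = 2 + u)
l(V) = 4*V² (l(V) = (2*V)² = 4*V²)
1/(Y(-246, U(-14)) + l(314)) = 1/(((2 - 14) - 1*(-246)) + 4*314²) = 1/((-12 + 246) + 4*98596) = 1/(234 + 394384) = 1/394618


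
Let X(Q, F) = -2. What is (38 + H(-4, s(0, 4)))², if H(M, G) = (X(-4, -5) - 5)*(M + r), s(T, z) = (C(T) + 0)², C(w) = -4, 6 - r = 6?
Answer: 4356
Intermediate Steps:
r = 0 (r = 6 - 1*6 = 6 - 6 = 0)
s(T, z) = 16 (s(T, z) = (-4 + 0)² = (-4)² = 16)
H(M, G) = -7*M (H(M, G) = (-2 - 5)*(M + 0) = -7*M)
(38 + H(-4, s(0, 4)))² = (38 - 7*(-4))² = (38 + 28)² = 66² = 4356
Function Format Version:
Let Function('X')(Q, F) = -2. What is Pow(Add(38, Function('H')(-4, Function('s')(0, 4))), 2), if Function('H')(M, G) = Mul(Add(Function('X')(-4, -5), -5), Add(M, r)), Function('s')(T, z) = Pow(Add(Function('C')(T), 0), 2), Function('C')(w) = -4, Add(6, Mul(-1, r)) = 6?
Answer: 4356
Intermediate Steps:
r = 0 (r = Add(6, Mul(-1, 6)) = Add(6, -6) = 0)
Function('s')(T, z) = 16 (Function('s')(T, z) = Pow(Add(-4, 0), 2) = Pow(-4, 2) = 16)
Function('H')(M, G) = Mul(-7, M) (Function('H')(M, G) = Mul(Add(-2, -5), Add(M, 0)) = Mul(-7, M))
Pow(Add(38, Function('H')(-4, Function('s')(0, 4))), 2) = Pow(Add(38, Mul(-7, -4)), 2) = Pow(Add(38, 28), 2) = Pow(66, 2) = 4356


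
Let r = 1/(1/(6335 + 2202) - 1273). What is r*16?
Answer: -8537/679225 ≈ -0.012569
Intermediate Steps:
r = -8537/10867600 (r = 1/(1/8537 - 1273) = 1/(-10867600/8537) = -8537/10867600 ≈ -0.00078555)
r*16 = -8537/10867600*16 = -8537/679225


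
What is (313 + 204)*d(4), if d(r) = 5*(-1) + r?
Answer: -517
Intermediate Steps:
d(r) = -5 + r
(313 + 204)*d(4) = (313 + 204)*(-5 + 4) = 517*(-1) = -517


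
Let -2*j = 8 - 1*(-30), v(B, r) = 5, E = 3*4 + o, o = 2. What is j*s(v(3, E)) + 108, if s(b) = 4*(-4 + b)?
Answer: 32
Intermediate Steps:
E = 14 (E = 3*4 + 2 = 12 + 2 = 14)
j = -19 (j = -(8 - 1*(-30))/2 = -(8 + 30)/2 = -½*38 = -19)
s(b) = -16 + 4*b
j*s(v(3, E)) + 108 = -19*(-16 + 4*5) + 108 = -19*(-16 + 20) + 108 = -19*4 + 108 = -76 + 108 = 32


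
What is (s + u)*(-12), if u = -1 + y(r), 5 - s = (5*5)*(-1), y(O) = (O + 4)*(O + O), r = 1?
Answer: -468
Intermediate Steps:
y(O) = 2*O*(4 + O) (y(O) = (4 + O)*(2*O) = 2*O*(4 + O))
s = 30 (s = 5 - 5*5*(-1) = 5 - 25*(-1) = 5 - 1*(-25) = 5 + 25 = 30)
u = 9 (u = -1 + 2*1*(4 + 1) = -1 + 2*1*5 = -1 + 10 = 9)
(s + u)*(-12) = (30 + 9)*(-12) = 39*(-12) = -468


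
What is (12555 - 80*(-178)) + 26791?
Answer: 53586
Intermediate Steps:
(12555 - 80*(-178)) + 26791 = (12555 + 14240) + 26791 = 26795 + 26791 = 53586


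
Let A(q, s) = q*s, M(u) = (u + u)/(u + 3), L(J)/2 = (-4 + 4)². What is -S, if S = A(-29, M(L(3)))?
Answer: 0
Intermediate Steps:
L(J) = 0 (L(J) = 2*(-4 + 4)² = 2*0² = 2*0 = 0)
M(u) = 2*u/(3 + u) (M(u) = (2*u)/(3 + u) = 2*u/(3 + u))
S = 0 (S = -58*0/(3 + 0) = -58*0/3 = -29*0 = 0)
-S = -1*0 = 0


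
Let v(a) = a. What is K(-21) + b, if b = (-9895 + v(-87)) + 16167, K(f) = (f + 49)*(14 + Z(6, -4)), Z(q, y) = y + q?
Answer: 6633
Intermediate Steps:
Z(q, y) = q + y
K(f) = 784 + 16*f (K(f) = (f + 49)*(14 + (6 - 4)) = (49 + f)*(14 + 2) = (49 + f)*16 = 784 + 16*f)
b = 6185 (b = (-9895 - 87) + 16167 = -9982 + 16167 = 6185)
K(-21) + b = (784 + 16*(-21)) + 6185 = (784 - 336) + 6185 = 448 + 6185 = 6633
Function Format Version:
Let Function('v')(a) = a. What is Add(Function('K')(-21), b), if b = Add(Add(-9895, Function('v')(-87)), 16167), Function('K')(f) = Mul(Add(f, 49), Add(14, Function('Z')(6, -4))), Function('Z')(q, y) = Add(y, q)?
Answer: 6633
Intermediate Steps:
Function('Z')(q, y) = Add(q, y)
Function('K')(f) = Add(784, Mul(16, f)) (Function('K')(f) = Mul(Add(f, 49), Add(14, Add(6, -4))) = Mul(Add(49, f), Add(14, 2)) = Mul(Add(49, f), 16) = Add(784, Mul(16, f)))
b = 6185 (b = Add(Add(-9895, -87), 16167) = Add(-9982, 16167) = 6185)
Add(Function('K')(-21), b) = Add(Add(784, Mul(16, -21)), 6185) = Add(Add(784, -336), 6185) = Add(448, 6185) = 6633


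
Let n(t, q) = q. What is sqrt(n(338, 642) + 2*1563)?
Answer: 2*sqrt(942) ≈ 61.384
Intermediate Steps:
sqrt(n(338, 642) + 2*1563) = sqrt(642 + 2*1563) = sqrt(642 + 3126) = sqrt(3768) = 2*sqrt(942)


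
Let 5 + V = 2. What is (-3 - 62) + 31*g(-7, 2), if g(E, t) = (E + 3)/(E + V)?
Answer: -263/5 ≈ -52.600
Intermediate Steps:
V = -3 (V = -5 + 2 = -3)
g(E, t) = (3 + E)/(-3 + E) (g(E, t) = (E + 3)/(E - 3) = (3 + E)/(-3 + E))
(-3 - 62) + 31*g(-7, 2) = (-3 - 62) + 31*((3 - 7)/(-3 - 7)) = -65 + 31*(-4/(-10)) = -65 + 31*(-1/10*(-4)) = -65 + 31*(2/5) = -65 + 62/5 = -263/5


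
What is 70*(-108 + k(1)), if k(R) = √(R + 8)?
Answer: -7350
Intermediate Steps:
k(R) = √(8 + R)
70*(-108 + k(1)) = 70*(-108 + √(8 + 1)) = 70*(-108 + √9) = 70*(-108 + 3) = 70*(-105) = -7350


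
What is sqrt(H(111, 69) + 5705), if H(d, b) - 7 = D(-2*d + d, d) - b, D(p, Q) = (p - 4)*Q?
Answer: I*sqrt(7122) ≈ 84.392*I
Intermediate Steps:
D(p, Q) = Q*(-4 + p) (D(p, Q) = (-4 + p)*Q = Q*(-4 + p))
H(d, b) = 7 - b + d*(-4 - d) (H(d, b) = 7 + (d*(-4 + (-2*d + d)) - b) = 7 + (d*(-4 - d) - b) = 7 + (-b + d*(-4 - d)) = 7 - b + d*(-4 - d))
sqrt(H(111, 69) + 5705) = sqrt((7 - 1*69 - 1*111*(4 + 111)) + 5705) = sqrt((7 - 69 - 1*111*115) + 5705) = sqrt((7 - 69 - 12765) + 5705) = sqrt(-12827 + 5705) = sqrt(-7122) = I*sqrt(7122)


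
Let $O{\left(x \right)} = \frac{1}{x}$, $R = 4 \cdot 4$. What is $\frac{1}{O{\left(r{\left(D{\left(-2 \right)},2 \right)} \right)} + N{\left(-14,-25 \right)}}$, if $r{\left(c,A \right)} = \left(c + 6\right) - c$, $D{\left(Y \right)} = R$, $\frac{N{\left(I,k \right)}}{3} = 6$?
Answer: $\frac{6}{109} \approx 0.055046$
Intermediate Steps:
$R = 16$
$N{\left(I,k \right)} = 18$ ($N{\left(I,k \right)} = 3 \cdot 6 = 18$)
$D{\left(Y \right)} = 16$
$r{\left(c,A \right)} = 6$ ($r{\left(c,A \right)} = \left(6 + c\right) - c = 6$)
$\frac{1}{O{\left(r{\left(D{\left(-2 \right)},2 \right)} \right)} + N{\left(-14,-25 \right)}} = \frac{1}{\frac{1}{6} + 18} = \frac{1}{\frac{109}{6}} = \frac{6}{109}$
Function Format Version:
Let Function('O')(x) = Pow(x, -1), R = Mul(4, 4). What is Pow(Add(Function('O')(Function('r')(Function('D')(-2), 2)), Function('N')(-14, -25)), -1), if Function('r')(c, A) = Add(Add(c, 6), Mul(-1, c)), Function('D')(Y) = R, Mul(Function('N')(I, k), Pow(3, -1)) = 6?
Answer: Rational(6, 109) ≈ 0.055046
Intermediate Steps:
R = 16
Function('N')(I, k) = 18 (Function('N')(I, k) = Mul(3, 6) = 18)
Function('D')(Y) = 16
Function('r')(c, A) = 6 (Function('r')(c, A) = Add(Add(6, c), Mul(-1, c)) = 6)
Pow(Add(Function('O')(Function('r')(Function('D')(-2), 2)), Function('N')(-14, -25)), -1) = Pow(Add(Pow(6, -1), 18), -1) = Pow(Add(Rational(1, 6), 18), -1) = Pow(Rational(109, 6), -1) = Rational(6, 109)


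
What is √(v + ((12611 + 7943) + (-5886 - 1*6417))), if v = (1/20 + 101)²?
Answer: √7384841/20 ≈ 135.88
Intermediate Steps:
v = 4084441/400 (v = (1/20 + 101)² = (2021/20)² = 4084441/400 ≈ 10211.)
√(v + ((12611 + 7943) + (-5886 - 1*6417))) = √(4084441/400 + ((12611 + 7943) + (-5886 - 1*6417))) = √(4084441/400 + (20554 + (-5886 - 6417))) = √(4084441/400 + (20554 - 12303)) = √(4084441/400 + 8251) = √(7384841/400) = √7384841/20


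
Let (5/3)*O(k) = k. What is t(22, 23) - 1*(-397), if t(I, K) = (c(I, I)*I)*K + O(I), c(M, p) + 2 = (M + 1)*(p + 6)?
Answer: 1626311/5 ≈ 3.2526e+5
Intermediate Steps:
c(M, p) = -2 + (1 + M)*(6 + p) (c(M, p) = -2 + (M + 1)*(p + 6) = -2 + (1 + M)*(6 + p))
O(k) = 3*k/5
t(I, K) = 3*I/5 + I*K*(4 + I² + 7*I) (t(I, K) = ((4 + I + 6*I + I*I)*I)*K + 3*I/5 = ((4 + I + 6*I + I²)*I)*K + 3*I/5 = ((4 + I² + 7*I)*I)*K + 3*I/5 = (I*(4 + I² + 7*I))*K + 3*I/5 = I*K*(4 + I² + 7*I) + 3*I/5 = 3*I/5 + I*K*(4 + I² + 7*I))
t(22, 23) - 1*(-397) = (⅕)*22*(3 + 5*23*(4 + 22² + 7*22)) - 1*(-397) = (⅕)*22*(3 + 5*23*(4 + 484 + 154)) + 397 = (⅕)*22*(3 + 5*23*642) + 397 = (⅕)*22*(3 + 73830) + 397 = (⅕)*22*73833 + 397 = 1624326/5 + 397 = 1626311/5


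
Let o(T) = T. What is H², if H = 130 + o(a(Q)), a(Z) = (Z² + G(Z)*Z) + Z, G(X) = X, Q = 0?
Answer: 16900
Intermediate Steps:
a(Z) = Z + 2*Z² (a(Z) = (Z² + Z*Z) + Z = (Z² + Z²) + Z = 2*Z² + Z = Z + 2*Z²)
H = 130 (H = 130 + 0*(1 + 2*0) = 130 + 0*(1 + 0) = 130 + 0*1 = 130 + 0 = 130)
H² = 130² = 16900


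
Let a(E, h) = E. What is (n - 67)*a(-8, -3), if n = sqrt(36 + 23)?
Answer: 536 - 8*sqrt(59) ≈ 474.55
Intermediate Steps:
n = sqrt(59) ≈ 7.6811
(n - 67)*a(-8, -3) = (sqrt(59) - 67)*(-8) = (-67 + sqrt(59))*(-8) = 536 - 8*sqrt(59)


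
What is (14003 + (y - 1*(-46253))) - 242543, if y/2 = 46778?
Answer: -88731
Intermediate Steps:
y = 93556 (y = 2*46778 = 93556)
(14003 + (y - 1*(-46253))) - 242543 = (14003 + (93556 - 1*(-46253))) - 242543 = (14003 + (93556 + 46253)) - 242543 = (14003 + 139809) - 242543 = 153812 - 242543 = -88731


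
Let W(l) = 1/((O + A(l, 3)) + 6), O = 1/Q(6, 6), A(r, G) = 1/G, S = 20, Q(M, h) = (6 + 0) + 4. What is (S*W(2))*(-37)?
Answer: -22200/193 ≈ -115.03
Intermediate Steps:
Q(M, h) = 10 (Q(M, h) = 6 + 4 = 10)
O = 1/10 ≈ 0.10000
W(l) = 30/193 (W(l) = 1/((1/10 + 1/3) + 6) = 1/(13/30 + 6) = 1/(193/30) = 30/193)
(S*W(2))*(-37) = (20*(30/193))*(-37) = (600/193)*(-37) = -22200/193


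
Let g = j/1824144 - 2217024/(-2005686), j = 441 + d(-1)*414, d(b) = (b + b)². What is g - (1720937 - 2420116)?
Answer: 47371524933292321/67752964496 ≈ 6.9918e+5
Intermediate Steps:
d(b) = 4*b² (d(b) = (2*b)² = 4*b²)
j = 2097 (j = 441 + (4*(-1)²)*414 = 441 + (4*1)*414 = 441 + 4*414 = 441 + 1656 = 2097)
g = 74969943537/67752964496 (g = 2097/1824144 - 2217024/(-2005686) = 2097*(1/1824144) - 2217024*(-1/2005686) = 699/608048 + 123168/111427 = 74969943537/67752964496 ≈ 1.1065)
g - (1720937 - 2420116) = 74969943537/67752964496 - (1720937 - 2420116) = 74969943537/67752964496 - 1*(-699179) = 74969943537/67752964496 + 699179 = 47371524933292321/67752964496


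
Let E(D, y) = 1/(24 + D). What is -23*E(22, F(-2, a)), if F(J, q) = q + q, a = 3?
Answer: -1/2 ≈ -0.50000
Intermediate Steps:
F(J, q) = 2*q
-23*E(22, F(-2, a)) = -23/(24 + 22) = -23/46 = -23*1/46 = -1/2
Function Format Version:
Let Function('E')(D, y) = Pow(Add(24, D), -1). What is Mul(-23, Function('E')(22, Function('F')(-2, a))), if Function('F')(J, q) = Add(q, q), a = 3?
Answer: Rational(-1, 2) ≈ -0.50000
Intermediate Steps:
Function('F')(J, q) = Mul(2, q)
Mul(-23, Function('E')(22, Function('F')(-2, a))) = Mul(-23, Pow(Add(24, 22), -1)) = Mul(-23, Pow(46, -1)) = Mul(-23, Rational(1, 46)) = Rational(-1, 2)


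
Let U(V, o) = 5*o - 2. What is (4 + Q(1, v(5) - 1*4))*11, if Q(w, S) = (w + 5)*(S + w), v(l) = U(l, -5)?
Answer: -1936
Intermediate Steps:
U(V, o) = -2 + 5*o
v(l) = -27 (v(l) = -2 + 5*(-5) = -2 - 25 = -27)
Q(w, S) = (5 + w)*(S + w)
(4 + Q(1, v(5) - 1*4))*11 = (4 + (1**2 + 5*(-27 - 1*4) + 5*1 + (-27 - 1*4)*1))*11 = (4 + (1 + 5*(-27 - 4) + 5 + (-27 - 4)*1))*11 = (4 + (1 + 5*(-31) + 5 - 31*1))*11 = (4 + (1 - 155 + 5 - 31))*11 = (4 - 180)*11 = -176*11 = -1936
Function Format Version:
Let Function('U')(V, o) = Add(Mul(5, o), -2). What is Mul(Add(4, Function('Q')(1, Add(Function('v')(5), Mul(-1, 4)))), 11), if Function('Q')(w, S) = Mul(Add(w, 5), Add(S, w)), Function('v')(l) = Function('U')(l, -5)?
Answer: -1936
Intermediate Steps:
Function('U')(V, o) = Add(-2, Mul(5, o))
Function('v')(l) = -27 (Function('v')(l) = Add(-2, Mul(5, -5)) = Add(-2, -25) = -27)
Function('Q')(w, S) = Mul(Add(5, w), Add(S, w))
Mul(Add(4, Function('Q')(1, Add(Function('v')(5), Mul(-1, 4)))), 11) = Mul(Add(4, Add(Pow(1, 2), Mul(5, Add(-27, Mul(-1, 4))), Mul(5, 1), Mul(Add(-27, Mul(-1, 4)), 1))), 11) = Mul(Add(4, Add(1, Mul(5, Add(-27, -4)), 5, Mul(Add(-27, -4), 1))), 11) = Mul(Add(4, Add(1, Mul(5, -31), 5, Mul(-31, 1))), 11) = Mul(Add(4, Add(1, -155, 5, -31)), 11) = Mul(Add(4, -180), 11) = Mul(-176, 11) = -1936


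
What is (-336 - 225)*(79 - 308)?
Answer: 128469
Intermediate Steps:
(-336 - 225)*(79 - 308) = -561*(-229) = 128469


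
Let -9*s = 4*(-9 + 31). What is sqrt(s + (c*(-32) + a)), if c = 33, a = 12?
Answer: 2*I*sqrt(2371)/3 ≈ 32.462*I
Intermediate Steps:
s = -88/9 (s = -4*(-9 + 31)/9 = -4*22/9 = -1/9*88 = -88/9 ≈ -9.7778)
sqrt(s + (c*(-32) + a)) = sqrt(-88/9 + (33*(-32) + 12)) = sqrt(-88/9 + (-1056 + 12)) = sqrt(-88/9 - 1044) = sqrt(-9484/9) = 2*I*sqrt(2371)/3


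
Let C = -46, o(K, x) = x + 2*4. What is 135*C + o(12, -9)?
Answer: -6211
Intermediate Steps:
o(K, x) = 8 + x (o(K, x) = x + 8 = 8 + x)
135*C + o(12, -9) = 135*(-46) + (8 - 9) = -6210 - 1 = -6211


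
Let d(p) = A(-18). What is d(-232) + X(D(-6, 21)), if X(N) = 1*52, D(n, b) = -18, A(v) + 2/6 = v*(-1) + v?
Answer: 155/3 ≈ 51.667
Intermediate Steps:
A(v) = -⅓ (A(v) = -⅓ + (v*(-1) + v) = -⅓ + (-v + v) = -⅓ + 0 = -⅓)
d(p) = -⅓
X(N) = 52
d(-232) + X(D(-6, 21)) = -⅓ + 52 = 155/3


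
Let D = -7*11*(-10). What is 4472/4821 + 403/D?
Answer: 5386303/3712170 ≈ 1.4510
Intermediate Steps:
D = 770 (D = -77*(-10) = 770)
4472/4821 + 403/D = 4472/4821 + 403/770 = 5386303/3712170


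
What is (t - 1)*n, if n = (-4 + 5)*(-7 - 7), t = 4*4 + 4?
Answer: -266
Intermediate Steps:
t = 20 (t = 16 + 4 = 20)
n = -14 (n = 1*(-14) = -14)
(t - 1)*n = (20 - 1)*(-14) = 19*(-14) = -266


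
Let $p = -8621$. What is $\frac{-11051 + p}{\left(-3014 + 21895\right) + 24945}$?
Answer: $- \frac{9836}{21913} \approx -0.44887$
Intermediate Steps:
$\frac{-11051 + p}{\left(-3014 + 21895\right) + 24945} = \frac{-11051 - 8621}{\left(-3014 + 21895\right) + 24945} = - \frac{19672}{18881 + 24945} = - \frac{19672}{43826} = \left(-19672\right) \frac{1}{43826} = - \frac{9836}{21913}$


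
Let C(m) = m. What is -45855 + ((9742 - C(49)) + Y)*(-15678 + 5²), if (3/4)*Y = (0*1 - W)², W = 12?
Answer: -154775760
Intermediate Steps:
Y = 192 (Y = 4*(0*1 - 1*12)²/3 = 4*(0 - 12)²/3 = (4/3)*(-12)² = (4/3)*144 = 192)
-45855 + ((9742 - C(49)) + Y)*(-15678 + 5²) = -45855 + ((9742 - 1*49) + 192)*(-15678 + 5²) = -45855 + ((9742 - 49) + 192)*(-15678 + 25) = -45855 + (9693 + 192)*(-15653) = -45855 + 9885*(-15653) = -45855 - 154729905 = -154775760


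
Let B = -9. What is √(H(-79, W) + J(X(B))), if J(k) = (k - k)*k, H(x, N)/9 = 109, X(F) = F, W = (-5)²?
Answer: 3*√109 ≈ 31.321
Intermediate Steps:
W = 25
H(x, N) = 981 (H(x, N) = 9*109 = 981)
J(k) = 0 (J(k) = 0*k = 0)
√(H(-79, W) + J(X(B))) = √(981 + 0) = √981 = 3*√109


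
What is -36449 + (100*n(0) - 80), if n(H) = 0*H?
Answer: -36529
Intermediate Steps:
n(H) = 0
-36449 + (100*n(0) - 80) = -36449 + (100*0 - 80) = -36449 + (0 - 80) = -36449 - 80 = -36529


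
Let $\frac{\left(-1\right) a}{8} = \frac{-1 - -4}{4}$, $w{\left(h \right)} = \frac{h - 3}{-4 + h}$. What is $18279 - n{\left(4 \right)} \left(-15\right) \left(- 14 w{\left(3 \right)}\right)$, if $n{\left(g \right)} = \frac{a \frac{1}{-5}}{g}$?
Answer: $18279$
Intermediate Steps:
$w{\left(h \right)} = \frac{-3 + h}{-4 + h}$
$a = -6$ ($a = - 8 \frac{-1 - -4}{4} = - 8 \left(-1 + 4\right) \frac{1}{4} = - 8 \cdot 3 \cdot \frac{1}{4} = \left(-8\right) \frac{3}{4} = -6$)
$n{\left(g \right)} = \frac{6}{5 g}$ ($n{\left(g \right)} = \frac{\left(-6\right) \frac{1}{-5}}{g} = \frac{\left(-6\right) \left(- \frac{1}{5}\right)}{g} = \frac{6}{5 g}$)
$18279 - n{\left(4 \right)} \left(-15\right) \left(- 14 w{\left(3 \right)}\right) = 18279 - \frac{6}{5 \cdot 4} \left(-15\right) \left(- 14 \frac{-3 + 3}{-4 + 3}\right) = 18279 - \frac{6}{5} \cdot \frac{1}{4} \left(-15\right) \left(- 14 \frac{1}{-1} \cdot 0\right) = 18279 - \frac{3}{10} \left(-15\right) \left(- 14 \left(\left(-1\right) 0\right)\right) = 18279 - - \frac{9 \left(\left(-14\right) 0\right)}{2} = 18279 - \left(- \frac{9}{2}\right) 0 = 18279 - 0 = 18279 + 0 = 18279$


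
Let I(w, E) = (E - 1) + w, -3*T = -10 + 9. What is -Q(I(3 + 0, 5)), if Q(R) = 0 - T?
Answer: ⅓ ≈ 0.33333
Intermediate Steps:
T = ⅓ (T = -(-10 + 9)/3 = -⅓*(-1) = ⅓ ≈ 0.33333)
I(w, E) = -1 + E + w (I(w, E) = (-1 + E) + w = -1 + E + w)
Q(R) = -⅓ (Q(R) = 0 - 1*⅓ = 0 - ⅓ = -⅓)
-Q(I(3 + 0, 5)) = -1*(-⅓) = ⅓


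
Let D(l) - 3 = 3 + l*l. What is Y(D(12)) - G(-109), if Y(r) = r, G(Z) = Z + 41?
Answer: 218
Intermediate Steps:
G(Z) = 41 + Z
D(l) = 6 + l**2 (D(l) = 3 + (3 + l*l) = 3 + (3 + l**2) = 6 + l**2)
Y(D(12)) - G(-109) = (6 + 12**2) - (41 - 109) = (6 + 144) - 1*(-68) = 150 + 68 = 218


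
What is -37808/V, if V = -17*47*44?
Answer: 556/517 ≈ 1.0754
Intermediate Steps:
V = -35156 (V = -799*44 = -35156)
-37808/V = -37808/(-35156) = -37808*(-1/35156) = 556/517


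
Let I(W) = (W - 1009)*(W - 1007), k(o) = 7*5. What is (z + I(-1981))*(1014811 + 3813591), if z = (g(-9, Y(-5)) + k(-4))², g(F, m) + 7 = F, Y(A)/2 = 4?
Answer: 43139265929362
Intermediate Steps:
Y(A) = 8 (Y(A) = 2*4 = 8)
k(o) = 35
g(F, m) = -7 + F
z = 361 (z = ((-7 - 9) + 35)² = (-16 + 35)² = 19² = 361)
I(W) = (-1009 + W)*(-1007 + W)
(z + I(-1981))*(1014811 + 3813591) = (361 + (1016063 + (-1981)² - 2016*(-1981)))*(1014811 + 3813591) = (361 + (1016063 + 3924361 + 3993696))*4828402 = (361 + 8934120)*4828402 = 8934481*4828402 = 43139265929362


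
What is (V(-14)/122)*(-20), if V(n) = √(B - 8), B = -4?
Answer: -20*I*√3/61 ≈ -0.56789*I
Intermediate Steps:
V(n) = 2*I*√3 (V(n) = √(-4 - 8) = √(-12) = 2*I*√3)
(V(-14)/122)*(-20) = ((2*I*√3)/122)*(-20) = ((2*I*√3)*(1/122))*(-20) = (I*√3/61)*(-20) = -20*I*√3/61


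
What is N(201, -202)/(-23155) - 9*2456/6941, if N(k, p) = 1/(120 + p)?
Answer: -3815370809/1198086010 ≈ -3.1846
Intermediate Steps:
N(201, -202)/(-23155) - 9*2456/6941 = 1/((120 - 202)*(-23155)) - 9*2456/6941 = -1/23155/(-82) - 22104*1/6941 = -1/82*(-1/23155) - 22104/6941 = 1/1898710 - 22104/6941 = -3815370809/1198086010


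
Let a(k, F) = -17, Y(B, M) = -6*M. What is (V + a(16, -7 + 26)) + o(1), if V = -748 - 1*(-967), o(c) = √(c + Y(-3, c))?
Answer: 202 + I*√5 ≈ 202.0 + 2.2361*I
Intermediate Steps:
o(c) = √5*√(-c) (o(c) = √(c - 6*c) = √(-5*c) = √5*√(-c))
V = 219 (V = -748 + 967 = 219)
(V + a(16, -7 + 26)) + o(1) = (219 - 17) + √5*√(-1*1) = 202 + √5*√(-1) = 202 + √5*I = 202 + I*√5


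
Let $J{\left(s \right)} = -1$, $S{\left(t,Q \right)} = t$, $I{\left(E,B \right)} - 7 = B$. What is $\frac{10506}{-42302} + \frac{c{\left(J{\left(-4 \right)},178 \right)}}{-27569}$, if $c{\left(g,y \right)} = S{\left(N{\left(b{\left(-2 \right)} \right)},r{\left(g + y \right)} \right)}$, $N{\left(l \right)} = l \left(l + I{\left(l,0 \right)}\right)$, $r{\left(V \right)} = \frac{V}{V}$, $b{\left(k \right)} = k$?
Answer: $- \frac{144608447}{583111919} \approx -0.24799$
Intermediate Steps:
$I{\left(E,B \right)} = 7 + B$
$r{\left(V \right)} = 1$
$N{\left(l \right)} = l \left(7 + l\right)$ ($N{\left(l \right)} = l \left(l + \left(7 + 0\right)\right) = l \left(l + 7\right) = l \left(7 + l\right)$)
$c{\left(g,y \right)} = -10$ ($c{\left(g,y \right)} = - 2 \left(7 - 2\right) = \left(-2\right) 5 = -10$)
$\frac{10506}{-42302} + \frac{c{\left(J{\left(-4 \right)},178 \right)}}{-27569} = \frac{10506}{-42302} - \frac{10}{-27569} = 10506 \left(- \frac{1}{42302}\right) - - \frac{10}{27569} = - \frac{5253}{21151} + \frac{10}{27569} = - \frac{144608447}{583111919}$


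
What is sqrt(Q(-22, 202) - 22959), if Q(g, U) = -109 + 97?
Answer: I*sqrt(22971) ≈ 151.56*I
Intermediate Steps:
Q(g, U) = -12
sqrt(Q(-22, 202) - 22959) = sqrt(-12 - 22959) = sqrt(-22971) = I*sqrt(22971)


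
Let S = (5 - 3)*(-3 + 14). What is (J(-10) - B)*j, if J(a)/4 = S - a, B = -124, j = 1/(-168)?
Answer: -3/2 ≈ -1.5000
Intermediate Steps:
j = -1/168 ≈ -0.0059524
S = 22 (S = 2*11 = 22)
J(a) = 88 - 4*a (J(a) = 4*(22 - a) = 88 - 4*a)
(J(-10) - B)*j = ((88 - 4*(-10)) - 1*(-124))*(-1/168) = ((88 + 40) + 124)*(-1/168) = (128 + 124)*(-1/168) = 252*(-1/168) = -3/2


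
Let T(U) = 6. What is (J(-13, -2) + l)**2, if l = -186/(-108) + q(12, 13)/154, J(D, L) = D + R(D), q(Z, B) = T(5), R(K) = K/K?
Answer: 201384481/1920996 ≈ 104.83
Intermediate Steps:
R(K) = 1
q(Z, B) = 6
J(D, L) = 1 + D (J(D, L) = D + 1 = 1 + D)
l = 2441/1386 (l = -186/(-108) + 6/154 = -186*(-1/108) + 6*(1/154) = 31/18 + 3/77 = 2441/1386 ≈ 1.7612)
(J(-13, -2) + l)**2 = ((1 - 13) + 2441/1386)**2 = (-12 + 2441/1386)**2 = (-14191/1386)**2 = 201384481/1920996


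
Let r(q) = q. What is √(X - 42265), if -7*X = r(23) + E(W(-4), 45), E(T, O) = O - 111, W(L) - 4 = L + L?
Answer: 18*I*√6391/7 ≈ 205.57*I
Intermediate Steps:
W(L) = 4 + 2*L (W(L) = 4 + (L + L) = 4 + 2*L)
E(T, O) = -111 + O
X = 43/7 (X = -(23 + (-111 + 45))/7 = -(23 - 66)/7 = -⅐*(-43) = 43/7 ≈ 6.1429)
√(X - 42265) = √(43/7 - 42265) = √(-295812/7) = 18*I*√6391/7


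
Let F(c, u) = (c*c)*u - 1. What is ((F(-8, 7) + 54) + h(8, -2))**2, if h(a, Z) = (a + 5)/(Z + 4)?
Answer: 1030225/4 ≈ 2.5756e+5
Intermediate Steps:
F(c, u) = -1 + u*c**2 (F(c, u) = c**2*u - 1 = u*c**2 - 1 = -1 + u*c**2)
h(a, Z) = (5 + a)/(4 + Z)
((F(-8, 7) + 54) + h(8, -2))**2 = (((-1 + 7*(-8)**2) + 54) + (5 + 8)/(4 - 2))**2 = (((-1 + 7*64) + 54) + 13/2)**2 = (((-1 + 448) + 54) + (1/2)*13)**2 = ((447 + 54) + 13/2)**2 = (501 + 13/2)**2 = (1015/2)**2 = 1030225/4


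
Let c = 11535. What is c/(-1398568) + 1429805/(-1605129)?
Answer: -2018194682255/2244882055272 ≈ -0.89902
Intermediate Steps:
c/(-1398568) + 1429805/(-1605129) = 11535/(-1398568) + 1429805/(-1605129) = 11535*(-1/1398568) + 1429805*(-1/1605129) = -11535/1398568 - 1429805/1605129 = -2018194682255/2244882055272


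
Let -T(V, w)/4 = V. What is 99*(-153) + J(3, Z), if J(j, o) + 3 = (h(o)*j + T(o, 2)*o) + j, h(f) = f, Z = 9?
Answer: -15444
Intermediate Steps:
T(V, w) = -4*V
J(j, o) = -3 + j - 4*o² + j*o (J(j, o) = -3 + ((o*j + (-4*o)*o) + j) = -3 + ((j*o - 4*o²) + j) = -3 + ((-4*o² + j*o) + j) = -3 + (j - 4*o² + j*o) = -3 + j - 4*o² + j*o)
99*(-153) + J(3, Z) = 99*(-153) + (-3 + 3 - 4*9² + 3*9) = -15147 + (-3 + 3 - 4*81 + 27) = -15147 + (-3 + 3 - 324 + 27) = -15147 - 297 = -15444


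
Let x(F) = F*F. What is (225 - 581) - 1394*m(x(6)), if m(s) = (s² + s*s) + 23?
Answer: -3645666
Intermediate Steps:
x(F) = F²
m(s) = 23 + 2*s² (m(s) = (s² + s²) + 23 = 2*s² + 23 = 23 + 2*s²)
(225 - 581) - 1394*m(x(6)) = (225 - 581) - 1394*(23 + 2*(6²)²) = -356 - 1394*(23 + 2*36²) = -356 - 1394*(23 + 2*1296) = -356 - 1394*(23 + 2592) = -356 - 1394*2615 = -356 - 3645310 = -3645666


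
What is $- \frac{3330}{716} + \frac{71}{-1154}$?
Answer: $- \frac{486707}{103283} \approx -4.7124$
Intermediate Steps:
$- \frac{3330}{716} + \frac{71}{-1154} = \left(-3330\right) \frac{1}{716} + 71 \left(- \frac{1}{1154}\right) = - \frac{1665}{358} - \frac{71}{1154} = - \frac{486707}{103283}$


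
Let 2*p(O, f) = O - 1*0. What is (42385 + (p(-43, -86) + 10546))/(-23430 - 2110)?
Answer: -105819/51080 ≈ -2.0716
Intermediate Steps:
p(O, f) = O/2 (p(O, f) = (O - 1*0)/2 = (O + 0)/2 = O/2)
(42385 + (p(-43, -86) + 10546))/(-23430 - 2110) = (42385 + ((½)*(-43) + 10546))/(-23430 - 2110) = (42385 + (-43/2 + 10546))/(-25540) = (42385 + 21049/2)*(-1/25540) = (105819/2)*(-1/25540) = -105819/51080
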